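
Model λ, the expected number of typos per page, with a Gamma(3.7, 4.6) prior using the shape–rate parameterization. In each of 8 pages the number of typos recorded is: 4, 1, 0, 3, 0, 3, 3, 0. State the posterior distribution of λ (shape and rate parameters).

Posterior: Gamma(shape=17.7, rate=12.6)

Total count ∑xᵢ = 14 over n = 8 pages.
Gamma is conjugate to the Poisson likelihood: posterior is Gamma(shape = 3.7+14 = 17.7, rate = 4.6+8 = 12.6).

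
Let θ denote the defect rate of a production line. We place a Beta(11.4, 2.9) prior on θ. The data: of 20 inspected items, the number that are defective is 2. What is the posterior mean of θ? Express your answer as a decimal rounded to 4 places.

The binomial likelihood is conjugate to the Beta prior: with 2 successes and 18 failures, the posterior is Beta(11.4+2, 2.9+18) = Beta(13.4, 20.9).
Posterior mean = α/(α+β) = 13.4/34.3 = 0.3907.

Posterior mean ≈ 0.3907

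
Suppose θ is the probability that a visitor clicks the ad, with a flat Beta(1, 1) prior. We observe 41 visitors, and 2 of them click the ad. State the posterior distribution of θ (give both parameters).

The binomial likelihood is conjugate to the Beta prior: with 2 successes and 39 failures, the posterior is Beta(1+2, 1+39) = Beta(3, 40).

Posterior: Beta(3, 40)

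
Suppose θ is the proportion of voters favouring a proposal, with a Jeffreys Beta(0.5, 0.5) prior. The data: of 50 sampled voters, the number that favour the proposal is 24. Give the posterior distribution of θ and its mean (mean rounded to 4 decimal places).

Posterior: Beta(24.5, 26.5); mean ≈ 0.4804

Observing 24 successes and 26 failures updates Beta(0.5, 0.5) by adding the success and failure counts to the two shape parameters: α = 0.5+24 = 24.5, β = 0.5+26 = 26.5.
Posterior mean = α/(α+β) = 24.5/51 = 0.4804.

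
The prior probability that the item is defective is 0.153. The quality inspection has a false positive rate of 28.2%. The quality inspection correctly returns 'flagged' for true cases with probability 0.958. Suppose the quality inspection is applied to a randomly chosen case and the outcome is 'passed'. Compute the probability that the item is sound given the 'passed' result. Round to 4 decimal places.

P(¬H | E) ≈ 0.9895

Let H be the event that the item is defective. P(H) = 0.153, so P(¬H) = 0.847. With E the 'passed' result, P(E|H) = 0.042 and P(E|¬H) = 0.718.
P(E) = 0.042·0.153 + 0.718·0.847 = 0.0064260 + 0.60815 = 0.61457.
By Bayes' theorem, P(H|E) = 0.0064260 / 0.61457 = 0.0105. Hence P(¬H|E) = 1 − 0.0105 = 0.9895.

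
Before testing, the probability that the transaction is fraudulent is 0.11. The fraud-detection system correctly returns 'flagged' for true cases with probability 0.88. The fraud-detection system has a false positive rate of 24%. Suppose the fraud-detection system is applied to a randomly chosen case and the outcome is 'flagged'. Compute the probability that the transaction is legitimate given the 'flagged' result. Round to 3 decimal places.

Write H for 'the transaction is fraudulent'. Prior odds H:¬H = 0.11/0.89 = 0.12360. For the 'flagged' outcome, the likelihood ratio is 0.88/0.24 = 3.6667.
Posterior odds = 0.12360 × 3.6667 = 0.45318, so P(H|E) = 0.45318/(1+0.45318) = 0.312. Then P(¬H|E) = 1 − 0.312 = 0.688.

P(¬H | E) ≈ 0.688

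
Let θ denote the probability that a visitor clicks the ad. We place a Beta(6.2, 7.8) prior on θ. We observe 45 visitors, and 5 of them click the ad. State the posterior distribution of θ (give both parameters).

The binomial likelihood is conjugate to the Beta prior: with 5 successes and 40 failures, the posterior is Beta(6.2+5, 7.8+40) = Beta(11.2, 47.8).

Posterior: Beta(11.2, 47.8)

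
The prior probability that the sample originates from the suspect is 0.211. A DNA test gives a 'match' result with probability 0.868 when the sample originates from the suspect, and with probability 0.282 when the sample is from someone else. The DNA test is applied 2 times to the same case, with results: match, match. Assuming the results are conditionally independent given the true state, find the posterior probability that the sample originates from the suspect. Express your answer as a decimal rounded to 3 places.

With H the event that the sample originates from the suspect, the joint likelihood of the observed sequence is P(data|H) = 0.868·0.868 = 0.75342 and P(data|¬H) = 0.282·0.282 = 0.079524.
Bayes: P(H|data) = 0.211·0.75342 / (0.211·0.75342 + 0.789·0.079524) = 0.15897/0.22172 = 0.7170.

Posterior P(H) ≈ 0.717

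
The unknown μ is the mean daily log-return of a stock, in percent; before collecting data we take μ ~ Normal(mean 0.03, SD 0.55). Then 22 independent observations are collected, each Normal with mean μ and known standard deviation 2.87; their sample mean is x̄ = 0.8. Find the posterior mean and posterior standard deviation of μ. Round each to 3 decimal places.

With known σ, the Normal prior is conjugate. Weight on the data is w = (n/σ²)/(n/σ² + 1/τ₀²) = 2.67091/(2.67091+3.30579) = 0.44689.
Posterior mean = w·x̄ + (1−w)·μ₀ = 0.44689·0.8 + 0.55311·0.03 = 0.374. Posterior variance = 1/(2.67091+3.30579) = 0.167317, so SD = 0.409.

Posterior mean ≈ 0.374; posterior SD ≈ 0.409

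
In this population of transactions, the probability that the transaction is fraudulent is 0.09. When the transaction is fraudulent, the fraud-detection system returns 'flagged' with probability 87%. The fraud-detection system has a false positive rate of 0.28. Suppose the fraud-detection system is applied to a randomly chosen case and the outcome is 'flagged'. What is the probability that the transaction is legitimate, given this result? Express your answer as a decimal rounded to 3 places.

P(¬H | E) ≈ 0.765

Let H be the event that the transaction is fraudulent. P(H) = 0.09, so P(¬H) = 0.91. With E the 'flagged' result, P(E|H) = 0.87 and P(E|¬H) = 0.28.
P(E) = 0.87·0.09 + 0.28·0.91 = 0.078300 + 0.25480 = 0.33310.
By Bayes' theorem, P(H|E) = 0.078300 / 0.33310 = 0.235. Hence P(¬H|E) = 1 − 0.235 = 0.765.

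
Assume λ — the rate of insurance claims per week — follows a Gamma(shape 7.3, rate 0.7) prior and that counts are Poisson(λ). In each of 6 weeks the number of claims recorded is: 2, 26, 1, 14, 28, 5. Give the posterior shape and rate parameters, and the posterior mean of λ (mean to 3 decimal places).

The Poisson likelihood adds the total count to the shape and the number of exposure periods to the rate. Here ∑xᵢ = 76 and n = 6, so shape 7.3→83.3 and rate 0.7→6.7.
E[λ | data] = 83.3/6.7 = 12.433.

Posterior: Gamma(shape=83.3, rate=6.7); mean ≈ 12.433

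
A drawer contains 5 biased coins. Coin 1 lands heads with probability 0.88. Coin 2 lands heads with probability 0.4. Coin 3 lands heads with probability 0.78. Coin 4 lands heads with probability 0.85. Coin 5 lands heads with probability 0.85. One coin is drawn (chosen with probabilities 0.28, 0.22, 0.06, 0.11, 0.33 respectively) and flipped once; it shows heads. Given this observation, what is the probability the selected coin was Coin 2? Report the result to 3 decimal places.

P(heads|C1) = 0.88; P(heads|C2) = 0.4; P(heads|C3) = 0.78; P(heads|C4) = 0.85; P(heads|C5) = 0.85.
Prior × likelihood for each source: 0.28·0.88=0.2464, 0.22·0.4=0.08800, 0.06·0.78=0.04680, 0.11·0.85=0.09350, 0.33·0.85=0.2805. Summing gives P(heads) = 0.75520.
P(Coin 2 | heads) = 0.08800 / 0.75520 = 0.117.

Posterior probability ≈ 0.117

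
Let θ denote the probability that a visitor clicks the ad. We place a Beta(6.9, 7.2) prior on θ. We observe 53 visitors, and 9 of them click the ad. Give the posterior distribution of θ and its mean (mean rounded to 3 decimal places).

The binomial likelihood is conjugate to the Beta prior: with 9 successes and 44 failures, the posterior is Beta(6.9+9, 7.2+44) = Beta(15.9, 51.2).
E[θ | data] = 15.9/(15.9+51.2) = 0.237.

Posterior: Beta(15.9, 51.2); mean ≈ 0.237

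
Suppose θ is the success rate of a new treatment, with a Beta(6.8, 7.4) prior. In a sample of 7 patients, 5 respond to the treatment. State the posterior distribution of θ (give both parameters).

Posterior: Beta(11.8, 9.4)

Observing 5 successes and 2 failures updates Beta(6.8, 7.4) by adding the success and failure counts to the two shape parameters: α = 6.8+5 = 11.8, β = 7.4+2 = 9.4.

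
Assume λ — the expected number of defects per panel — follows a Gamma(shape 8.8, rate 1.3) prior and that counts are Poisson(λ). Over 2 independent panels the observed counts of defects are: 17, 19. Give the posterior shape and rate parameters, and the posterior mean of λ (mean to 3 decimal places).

Posterior: Gamma(shape=44.8, rate=3.3); mean ≈ 13.576

The Poisson likelihood adds the total count to the shape and the number of exposure periods to the rate. Here ∑xᵢ = 36 and n = 2, so shape 8.8→44.8 and rate 1.3→3.3.
Posterior mean = shape/rate = 44.8/3.3 = 13.576.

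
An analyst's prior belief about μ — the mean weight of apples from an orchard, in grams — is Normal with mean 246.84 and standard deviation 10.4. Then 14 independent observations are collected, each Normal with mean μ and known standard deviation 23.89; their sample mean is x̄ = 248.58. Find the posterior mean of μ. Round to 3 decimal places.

With known σ, the Normal prior is conjugate. Weight on the data is w = (n/σ²)/(n/σ² + 1/τ₀²) = 0.0245299/(0.0245299+0.00924556) = 0.72626.
Posterior mean = w·x̄ + (1−w)·μ₀ = 0.72626·248.58 + 0.27374·246.84 = 248.104.

Posterior mean ≈ 248.104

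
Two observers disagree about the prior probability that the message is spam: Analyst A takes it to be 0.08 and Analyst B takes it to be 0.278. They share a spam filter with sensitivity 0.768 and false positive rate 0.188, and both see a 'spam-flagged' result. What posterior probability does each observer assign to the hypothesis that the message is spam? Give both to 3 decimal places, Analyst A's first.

P('+'|H) = 0.768, P('+'|¬H) = 0.188.
Analyst A: numerator 0.768·0.08 = 0.061440; evidence = 0.061440+0.188·0.92 = 0.23440; posterior = 0.262.
Analyst B: numerator 0.768·0.278 = 0.21350; evidence = 0.21350+0.188·0.722 = 0.34924; posterior = 0.611.

Analyst A: 0.262; Analyst B: 0.611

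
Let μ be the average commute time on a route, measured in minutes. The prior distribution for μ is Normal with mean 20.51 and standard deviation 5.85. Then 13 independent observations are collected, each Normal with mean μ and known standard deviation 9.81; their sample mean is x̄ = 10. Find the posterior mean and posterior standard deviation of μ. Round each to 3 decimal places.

Posterior mean ≈ 11.869; posterior SD ≈ 2.467

With known σ, the Normal prior is conjugate. Weight on the data is w = (n/σ²)/(n/σ² + 1/τ₀²) = 0.135084/(0.135084+0.0292205) = 0.82216.
Posterior mean = w·x̄ + (1−w)·μ₀ = 0.82216·10 + 0.17784·20.51 = 11.869. Posterior variance = 1/(0.135084+0.0292205) = 6.08624, so SD = 2.467.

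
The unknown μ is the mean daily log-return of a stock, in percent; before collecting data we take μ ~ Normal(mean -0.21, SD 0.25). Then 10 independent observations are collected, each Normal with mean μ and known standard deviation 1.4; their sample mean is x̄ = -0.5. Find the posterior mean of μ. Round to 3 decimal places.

Prior precision 1/τ₀² = 1/0.25² = 16.0000; data precision n/σ² = 10/1.4² = 5.10204.
Posterior precision = 16.0000 + 5.10204 = 21.1020.
Posterior mean = (16.0000·-0.21 + 5.10204·-0.5) / 21.1020 = -0.280.

Posterior mean ≈ -0.280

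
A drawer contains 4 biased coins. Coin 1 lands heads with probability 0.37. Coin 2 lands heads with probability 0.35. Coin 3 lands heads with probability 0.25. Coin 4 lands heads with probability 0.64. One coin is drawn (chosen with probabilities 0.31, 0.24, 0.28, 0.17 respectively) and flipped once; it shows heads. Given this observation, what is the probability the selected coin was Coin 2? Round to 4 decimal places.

Posterior probability ≈ 0.2225

Tabulate prior·likelihood by source: [1] prior 0.31, lik 0.37, product 0.1147; [2] prior 0.24, lik 0.35, product 0.08400; [3] prior 0.28, lik 0.25, product 0.07000; [4] prior 0.17, lik 0.64, product 0.1088.
Normalizing constant = 0.37750; the posterior for Coin 2 is its product over the sum, 0.08400/0.37750 = 0.2225.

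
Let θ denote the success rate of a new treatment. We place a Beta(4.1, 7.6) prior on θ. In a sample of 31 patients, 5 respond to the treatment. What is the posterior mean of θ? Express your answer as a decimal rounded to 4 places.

The binomial likelihood is conjugate to the Beta prior: with 5 successes and 26 failures, the posterior is Beta(4.1+5, 7.6+26) = Beta(9.1, 33.6).
E[θ | data] = 9.1/(9.1+33.6) = 0.2131.

Posterior mean ≈ 0.2131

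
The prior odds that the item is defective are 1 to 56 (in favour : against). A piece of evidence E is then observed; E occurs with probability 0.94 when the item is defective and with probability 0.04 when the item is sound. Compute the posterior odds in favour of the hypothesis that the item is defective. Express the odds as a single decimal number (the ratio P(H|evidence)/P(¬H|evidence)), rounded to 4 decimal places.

Posterior odds ≈ 0.4196

Prior odds = 1/56 = 0.017857. In log-odds, ln(0.017857) = -4.0254.
Add log likelihood ratio: ln(23.500) = 3.1570.
Posterior log-odds = -0.86835, so posterior odds = exp(-0.86835) = 0.41964.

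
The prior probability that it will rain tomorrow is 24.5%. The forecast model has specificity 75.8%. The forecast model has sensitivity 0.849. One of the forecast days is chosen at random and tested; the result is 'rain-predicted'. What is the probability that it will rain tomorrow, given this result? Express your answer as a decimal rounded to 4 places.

Let H be the event that it will rain tomorrow. P(H) = 0.245, so P(¬H) = 0.755. With E the 'rain-predicted' result, P(E|H) = 0.849 and P(E|¬H) = 0.242.
P(E) = 0.849·0.245 + 0.242·0.755 = 0.20800 + 0.18271 = 0.39071.
By Bayes' theorem, P(H|E) = 0.20800 / 0.39071 = 0.5324.

P(H | E) ≈ 0.5324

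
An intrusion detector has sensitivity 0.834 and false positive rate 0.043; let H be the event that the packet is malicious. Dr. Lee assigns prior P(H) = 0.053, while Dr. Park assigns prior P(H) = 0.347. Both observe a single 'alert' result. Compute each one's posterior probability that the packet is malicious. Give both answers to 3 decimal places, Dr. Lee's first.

P('+'|H) = 0.834, P('+'|¬H) = 0.043.
Dr. Lee: numerator 0.834·0.053 = 0.044202; evidence = 0.044202+0.043·0.947 = 0.084923; posterior = 0.520.
Dr. Park: numerator 0.834·0.347 = 0.28940; evidence = 0.28940+0.043·0.653 = 0.31748; posterior = 0.912.

Dr. Lee: 0.520; Dr. Park: 0.912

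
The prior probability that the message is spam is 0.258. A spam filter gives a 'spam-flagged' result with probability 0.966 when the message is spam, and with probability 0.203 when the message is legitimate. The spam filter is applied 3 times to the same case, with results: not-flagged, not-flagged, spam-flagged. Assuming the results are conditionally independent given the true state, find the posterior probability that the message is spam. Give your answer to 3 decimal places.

With H the event that the message is spam, the joint likelihood of the observed sequence is P(data|H) = 0.034·0.034·0.966 = 0.0011167 and P(data|¬H) = 0.797·0.797·0.203 = 0.12895.
Bayes: P(H|data) = 0.258·0.0011167 / (0.258·0.0011167 + 0.742·0.12895) = 0.00028811/0.095967 = 0.0030.

Posterior P(H) ≈ 0.003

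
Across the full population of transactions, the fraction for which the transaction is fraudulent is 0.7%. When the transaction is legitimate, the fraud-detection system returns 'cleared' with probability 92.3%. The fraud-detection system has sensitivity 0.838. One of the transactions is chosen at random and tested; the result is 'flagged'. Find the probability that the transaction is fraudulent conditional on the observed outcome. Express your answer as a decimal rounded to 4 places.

P(H | E) ≈ 0.0713

Write H for 'the transaction is fraudulent'. Prior odds H:¬H = 0.007/0.993 = 0.0070493. For the 'flagged' outcome, the likelihood ratio is 0.838/0.077 = 10.883.
Posterior odds = 0.0070493 × 10.883 = 0.076719, so P(H|E) = 0.076719/(1+0.076719) = 0.0713.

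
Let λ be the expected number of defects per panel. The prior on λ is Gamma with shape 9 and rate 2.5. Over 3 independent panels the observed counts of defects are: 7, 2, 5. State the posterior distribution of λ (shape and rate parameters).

Total count ∑xᵢ = 14 over n = 3 panels.
Gamma is conjugate to the Poisson likelihood: posterior is Gamma(shape = 9+14 = 23, rate = 2.5+3 = 5.5).

Posterior: Gamma(shape=23, rate=5.5)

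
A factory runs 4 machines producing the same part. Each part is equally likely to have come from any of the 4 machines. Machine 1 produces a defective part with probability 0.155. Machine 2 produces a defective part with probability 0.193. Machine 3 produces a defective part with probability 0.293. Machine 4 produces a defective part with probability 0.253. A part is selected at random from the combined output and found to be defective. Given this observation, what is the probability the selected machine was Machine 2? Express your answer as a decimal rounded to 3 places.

P(defective|M1) = 0.155; P(defective|M2) = 0.193; P(defective|M3) = 0.293; P(defective|M4) = 0.253.
Prior × likelihood for each source: 0.25·0.155=0.03875, 0.25·0.193=0.04825, 0.25·0.293=0.07325, 0.25·0.253=0.06325. Summing gives P(defective) = 0.22350.
P(Machine 2 | defective) = 0.04825 / 0.22350 = 0.216.

Posterior probability ≈ 0.216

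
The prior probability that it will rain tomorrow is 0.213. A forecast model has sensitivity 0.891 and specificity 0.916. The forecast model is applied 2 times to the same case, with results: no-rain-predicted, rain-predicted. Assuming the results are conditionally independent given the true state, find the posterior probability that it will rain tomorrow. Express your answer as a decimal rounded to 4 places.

Let H be the event that it will rain tomorrow; start with P(H) = 0.213. P('rain-predicted'|H) = 0.891, P('rain-predicted'|¬H) = 0.084.
Update on result 1 ('no-rain-predicted'): P(H) ← 0.109·0.2130 / (0.109·0.2130 + 0.916·0.7870) = 0.023217/0.74411 = 0.0312.
Update on result 2 ('rain-predicted'): P(H) ← 0.891·0.0312 / (0.891·0.0312 + 0.084·0.9688) = 0.027800/0.10918 = 0.2546.

Posterior P(H) ≈ 0.2546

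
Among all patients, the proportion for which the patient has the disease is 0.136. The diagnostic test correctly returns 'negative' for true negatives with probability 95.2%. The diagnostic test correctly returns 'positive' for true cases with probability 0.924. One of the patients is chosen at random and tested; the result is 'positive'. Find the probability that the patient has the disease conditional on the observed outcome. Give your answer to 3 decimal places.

Write H for 'the patient has the disease'. Prior odds H:¬H = 0.136/0.864 = 0.15741. For the 'positive' outcome, the likelihood ratio is 0.924/0.048 = 19.250.
Posterior odds = 0.15741 × 19.250 = 3.0301, so P(H|E) = 3.0301/(1+3.0301) = 0.752.

P(H | E) ≈ 0.752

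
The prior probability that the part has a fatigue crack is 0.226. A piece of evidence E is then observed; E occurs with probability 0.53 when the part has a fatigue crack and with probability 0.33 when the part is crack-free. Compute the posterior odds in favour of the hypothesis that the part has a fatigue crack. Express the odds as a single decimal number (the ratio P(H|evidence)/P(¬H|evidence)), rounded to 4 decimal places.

Prior odds = 0.226/(1−0.226) = 0.29199.
Likelihood ratio for E = 0.53/0.33 = 1.6061.
Posterior odds = prior odds × LR = 0.46895.

Posterior odds ≈ 0.4690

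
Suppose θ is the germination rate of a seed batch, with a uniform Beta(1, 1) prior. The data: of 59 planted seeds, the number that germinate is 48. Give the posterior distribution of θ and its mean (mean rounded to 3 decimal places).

Observing 48 successes and 11 failures updates Beta(1, 1) by adding the success and failure counts to the two shape parameters: α = 1+48 = 49, β = 1+11 = 12.
Posterior mean = α/(α+β) = 49/61 = 0.803.

Posterior: Beta(49, 12); mean ≈ 0.803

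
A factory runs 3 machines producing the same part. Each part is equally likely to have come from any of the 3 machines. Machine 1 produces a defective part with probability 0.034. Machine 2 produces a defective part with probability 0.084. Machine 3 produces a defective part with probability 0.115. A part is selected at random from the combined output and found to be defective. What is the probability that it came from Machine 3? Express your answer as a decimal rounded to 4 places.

P(defective|M1) = 0.034; P(defective|M2) = 0.084; P(defective|M3) = 0.115.
Prior × likelihood for each source: 0.333333·0.034=0.01133, 0.333333·0.084=0.02800, 0.333333·0.115=0.03833. Summing gives P(defective) = 0.077667.
P(Machine 3 | defective) = 0.03833 / 0.077667 = 0.4936.

Posterior probability ≈ 0.4936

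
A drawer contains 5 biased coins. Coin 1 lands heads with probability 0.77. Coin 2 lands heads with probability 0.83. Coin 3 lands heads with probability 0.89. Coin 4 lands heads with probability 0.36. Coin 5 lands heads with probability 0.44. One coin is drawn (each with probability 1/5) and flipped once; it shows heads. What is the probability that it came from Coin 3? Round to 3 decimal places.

P(heads|C1) = 0.77; P(heads|C2) = 0.83; P(heads|C3) = 0.89; P(heads|C4) = 0.36; P(heads|C5) = 0.44.
Prior × likelihood for each source: 0.2·0.77=0.1540, 0.2·0.83=0.1660, 0.2·0.89=0.1780, 0.2·0.36=0.07200, 0.2·0.44=0.08800. Summing gives P(heads) = 0.65800.
P(Coin 3 | heads) = 0.1780 / 0.65800 = 0.271.

Posterior probability ≈ 0.271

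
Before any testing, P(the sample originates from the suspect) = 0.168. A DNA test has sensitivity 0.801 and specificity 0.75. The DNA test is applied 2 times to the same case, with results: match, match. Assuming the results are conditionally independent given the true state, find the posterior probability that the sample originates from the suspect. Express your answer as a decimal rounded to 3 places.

Let H be the event that the sample originates from the suspect; start with P(H) = 0.168. P('match'|H) = 0.801, P('match'|¬H) = 0.25.
Update on result 1 ('match'): P(H) ← 0.801·0.1680 / (0.801·0.1680 + 0.25·0.8320) = 0.13457/0.34257 = 0.3928.
Update on result 2 ('match'): P(H) ← 0.801·0.3928 / (0.801·0.3928 + 0.25·0.6072) = 0.31465/0.46644 = 0.6746.

Posterior P(H) ≈ 0.675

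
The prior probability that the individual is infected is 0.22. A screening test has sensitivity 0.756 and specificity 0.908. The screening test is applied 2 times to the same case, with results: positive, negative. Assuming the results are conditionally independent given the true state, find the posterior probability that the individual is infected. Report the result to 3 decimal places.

Posterior P(H) ≈ 0.384

With H the event that the individual is infected, the joint likelihood of the observed sequence is P(data|H) = 0.756·0.244 = 0.18446 and P(data|¬H) = 0.092·0.908 = 0.083536.
Bayes: P(H|data) = 0.22·0.18446 / (0.22·0.18446 + 0.78·0.083536) = 0.040582/0.10574 = 0.3838.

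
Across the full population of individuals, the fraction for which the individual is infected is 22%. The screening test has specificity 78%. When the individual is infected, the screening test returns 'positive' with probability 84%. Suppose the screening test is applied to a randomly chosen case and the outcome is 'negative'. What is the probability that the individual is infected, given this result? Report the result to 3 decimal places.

P(H | E) ≈ 0.055

Let H be the event that the individual is infected. P(H) = 0.22, so P(¬H) = 0.78. With E the 'negative' result, P(E|H) = 0.16 and P(E|¬H) = 0.78.
P(E) = 0.16·0.22 + 0.78·0.78 = 0.035200 + 0.60840 = 0.64360.
By Bayes' theorem, P(H|E) = 0.035200 / 0.64360 = 0.055.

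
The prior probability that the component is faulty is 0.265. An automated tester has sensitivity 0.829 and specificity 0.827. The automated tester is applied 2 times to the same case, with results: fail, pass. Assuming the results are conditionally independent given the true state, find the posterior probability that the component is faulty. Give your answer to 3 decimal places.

Let H be the event that the component is faulty; start with P(H) = 0.265. P('fail'|H) = 0.829, P('fail'|¬H) = 0.173.
Update on result 1 ('fail'): P(H) ← 0.829·0.2650 / (0.829·0.2650 + 0.173·0.7350) = 0.21968/0.34684 = 0.6334.
Update on result 2 ('pass'): P(H) ← 0.171·0.6334 / (0.171·0.6334 + 0.827·0.3666) = 0.10831/0.41150 = 0.2632.

Posterior P(H) ≈ 0.263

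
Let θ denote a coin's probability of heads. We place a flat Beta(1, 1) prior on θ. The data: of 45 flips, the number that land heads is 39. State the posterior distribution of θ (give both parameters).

Posterior: Beta(40, 7)

The binomial likelihood is conjugate to the Beta prior: with 39 successes and 6 failures, the posterior is Beta(1+39, 1+6) = Beta(40, 7).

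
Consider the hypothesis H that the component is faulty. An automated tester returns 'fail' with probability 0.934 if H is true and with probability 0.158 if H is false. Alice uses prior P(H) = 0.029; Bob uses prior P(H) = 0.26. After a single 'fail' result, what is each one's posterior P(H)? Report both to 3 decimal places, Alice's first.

Alice: 0.150; Bob: 0.675

P('+'|H) = 0.934, P('+'|¬H) = 0.158.
Alice: numerator 0.934·0.029 = 0.027086; evidence = 0.027086+0.158·0.971 = 0.18050; posterior = 0.150.
Bob: numerator 0.934·0.26 = 0.24284; evidence = 0.24284+0.158·0.74 = 0.35976; posterior = 0.675.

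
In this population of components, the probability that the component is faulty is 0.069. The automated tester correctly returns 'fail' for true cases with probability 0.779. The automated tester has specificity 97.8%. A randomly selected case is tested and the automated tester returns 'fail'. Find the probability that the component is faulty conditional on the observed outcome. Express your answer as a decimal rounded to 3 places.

Let H be the event that the component is faulty. P(H) = 0.069, so P(¬H) = 0.931. With E the 'fail' result, P(E|H) = 0.779 and P(E|¬H) = 0.022.
P(E) = 0.779·0.069 + 0.022·0.931 = 0.053751 + 0.020482 = 0.074233.
By Bayes' theorem, P(H|E) = 0.053751 / 0.074233 = 0.724.

P(H | E) ≈ 0.724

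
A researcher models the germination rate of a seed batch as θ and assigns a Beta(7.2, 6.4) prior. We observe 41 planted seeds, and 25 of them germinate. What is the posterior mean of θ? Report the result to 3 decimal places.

The binomial likelihood is conjugate to the Beta prior: with 25 successes and 16 failures, the posterior is Beta(7.2+25, 6.4+16) = Beta(32.2, 22.4).
E[θ | data] = 32.2/(32.2+22.4) = 0.590.

Posterior mean ≈ 0.590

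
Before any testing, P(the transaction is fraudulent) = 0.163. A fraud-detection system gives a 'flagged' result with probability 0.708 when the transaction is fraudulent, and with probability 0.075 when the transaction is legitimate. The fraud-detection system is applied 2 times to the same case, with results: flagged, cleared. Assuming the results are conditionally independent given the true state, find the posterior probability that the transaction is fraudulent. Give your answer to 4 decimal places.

Posterior P(H) ≈ 0.3672

With H the event that the transaction is fraudulent, the joint likelihood of the observed sequence is P(data|H) = 0.708·0.292 = 0.20674 and P(data|¬H) = 0.075·0.925 = 0.069375.
Bayes: P(H|data) = 0.163·0.20674 / (0.163·0.20674 + 0.837·0.069375) = 0.033698/0.091765 = 0.3672.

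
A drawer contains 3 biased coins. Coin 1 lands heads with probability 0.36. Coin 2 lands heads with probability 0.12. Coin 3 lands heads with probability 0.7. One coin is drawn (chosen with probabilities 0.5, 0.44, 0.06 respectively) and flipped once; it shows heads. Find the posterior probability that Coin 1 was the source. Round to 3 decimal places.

P(heads|C1) = 0.36; P(heads|C2) = 0.12; P(heads|C3) = 0.7.
Prior × likelihood for each source: 0.5·0.36=0.1800, 0.44·0.12=0.05280, 0.06·0.7=0.04200. Summing gives P(heads) = 0.27480.
P(Coin 1 | heads) = 0.1800 / 0.27480 = 0.655.

Posterior probability ≈ 0.655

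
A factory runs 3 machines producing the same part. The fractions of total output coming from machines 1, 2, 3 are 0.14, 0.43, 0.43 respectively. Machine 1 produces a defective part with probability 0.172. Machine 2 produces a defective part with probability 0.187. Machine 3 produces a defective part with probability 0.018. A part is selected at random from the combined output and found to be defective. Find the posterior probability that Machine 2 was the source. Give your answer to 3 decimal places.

Posterior probability ≈ 0.716

P(defective|M1) = 0.172; P(defective|M2) = 0.187; P(defective|M3) = 0.018.
Prior × likelihood for each source: 0.14·0.172=0.02408, 0.43·0.187=0.08041, 0.43·0.018=0.007740. Summing gives P(defective) = 0.11223.
P(Machine 2 | defective) = 0.08041 / 0.11223 = 0.716.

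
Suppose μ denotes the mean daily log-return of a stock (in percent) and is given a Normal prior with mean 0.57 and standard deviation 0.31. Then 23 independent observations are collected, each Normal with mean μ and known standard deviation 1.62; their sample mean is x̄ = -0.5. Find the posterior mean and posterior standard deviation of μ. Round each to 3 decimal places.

Posterior mean ≈ 0.081; posterior SD ≈ 0.228

With known σ, the Normal prior is conjugate. Weight on the data is w = (n/σ²)/(n/σ² + 1/τ₀²) = 8.76391/(8.76391+10.4058) = 0.45717.
Posterior mean = w·x̄ + (1−w)·μ₀ = 0.45717·-0.5 + 0.54283·0.57 = 0.081. Posterior variance = 1/(8.76391+10.4058) = 0.0521656, so SD = 0.228.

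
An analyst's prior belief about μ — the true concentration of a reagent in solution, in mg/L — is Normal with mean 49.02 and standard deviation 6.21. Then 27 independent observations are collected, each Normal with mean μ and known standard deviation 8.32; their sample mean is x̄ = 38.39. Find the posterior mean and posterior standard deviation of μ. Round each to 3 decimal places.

With known σ, the Normal prior is conjugate. Weight on the data is w = (n/σ²)/(n/σ² + 1/τ₀²) = 0.390047/(0.390047+0.0259309) = 0.93766.
Posterior mean = w·x̄ + (1−w)·μ₀ = 0.93766·38.39 + 0.062337·49.02 = 39.053. Posterior variance = 1/(0.390047+0.0259309) = 2.40397, so SD = 1.550.

Posterior mean ≈ 39.053; posterior SD ≈ 1.550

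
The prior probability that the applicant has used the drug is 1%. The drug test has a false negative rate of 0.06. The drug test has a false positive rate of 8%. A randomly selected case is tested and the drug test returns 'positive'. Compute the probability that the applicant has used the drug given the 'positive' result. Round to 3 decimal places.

P(H | E) ≈ 0.106

Write H for 'the applicant has used the drug'. Prior odds H:¬H = 0.01/0.99 = 0.010101. For the 'positive' outcome, the likelihood ratio is 0.94/0.08 = 11.750.
Posterior odds = 0.010101 × 11.750 = 0.11869, so P(H|E) = 0.11869/(1+0.11869) = 0.106.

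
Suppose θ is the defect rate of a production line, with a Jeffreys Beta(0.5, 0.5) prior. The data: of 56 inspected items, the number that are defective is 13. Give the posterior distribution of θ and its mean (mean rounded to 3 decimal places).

Observing 13 successes and 43 failures updates Beta(0.5, 0.5) by adding the success and failure counts to the two shape parameters: α = 0.5+13 = 13.5, β = 0.5+43 = 43.5.
Posterior mean = α/(α+β) = 13.5/57 = 0.237.

Posterior: Beta(13.5, 43.5); mean ≈ 0.237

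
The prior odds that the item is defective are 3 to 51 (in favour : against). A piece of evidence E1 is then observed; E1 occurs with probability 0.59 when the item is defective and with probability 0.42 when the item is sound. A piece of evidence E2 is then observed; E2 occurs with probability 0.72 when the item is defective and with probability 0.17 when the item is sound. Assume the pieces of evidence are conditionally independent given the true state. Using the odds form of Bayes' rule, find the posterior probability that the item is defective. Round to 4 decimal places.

Posterior probability ≈ 0.2592

Prior odds = 3/51 = 0.058824. In log-odds, ln(0.058824) = -2.8332.
Add log likelihood ratios: ln(1.4048) + ln(4.2353) = 1.7833.
Posterior log-odds = -1.0499, so posterior odds = exp(-1.0499) = 0.34998. Converting, P(H|E) = 0.34998/1.3500 = 0.2592.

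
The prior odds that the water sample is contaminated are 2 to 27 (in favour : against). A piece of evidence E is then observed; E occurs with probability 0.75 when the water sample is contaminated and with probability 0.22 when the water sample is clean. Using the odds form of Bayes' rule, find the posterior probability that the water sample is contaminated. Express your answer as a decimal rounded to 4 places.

Posterior probability ≈ 0.2016

Prior odds = 2/27 = 0.074074. In log-odds, ln(0.074074) = -2.6027.
Add log likelihood ratio: ln(3.4091) = 1.2264.
Posterior log-odds = -1.3762, so posterior odds = exp(-1.3762) = 0.25253. Converting, P(H|E) = 0.25253/1.2525 = 0.2016.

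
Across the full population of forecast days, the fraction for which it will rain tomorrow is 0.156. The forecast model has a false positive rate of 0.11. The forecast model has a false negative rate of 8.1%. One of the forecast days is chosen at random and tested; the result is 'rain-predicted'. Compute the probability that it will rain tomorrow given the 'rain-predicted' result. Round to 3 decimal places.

P(H | E) ≈ 0.607

Write H for 'it will rain tomorrow'. Prior odds H:¬H = 0.156/0.844 = 0.18483. For the 'rain-predicted' outcome, the likelihood ratio is 0.919/0.11 = 8.3545.
Posterior odds = 0.18483 × 8.3545 = 1.5442, so P(H|E) = 1.5442/(1+1.5442) = 0.607.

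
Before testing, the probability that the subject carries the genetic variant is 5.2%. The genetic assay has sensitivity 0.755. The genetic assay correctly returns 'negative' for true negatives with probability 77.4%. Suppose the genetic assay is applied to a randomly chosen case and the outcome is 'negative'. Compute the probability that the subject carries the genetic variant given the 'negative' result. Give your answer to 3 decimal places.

Let H be the event that the subject carries the genetic variant. P(H) = 0.052, so P(¬H) = 0.948. With E the 'negative' result, P(E|H) = 0.245 and P(E|¬H) = 0.774.
P(E) = 0.245·0.052 + 0.774·0.948 = 0.012740 + 0.73375 = 0.74649.
By Bayes' theorem, P(H|E) = 0.012740 / 0.74649 = 0.017.

P(H | E) ≈ 0.017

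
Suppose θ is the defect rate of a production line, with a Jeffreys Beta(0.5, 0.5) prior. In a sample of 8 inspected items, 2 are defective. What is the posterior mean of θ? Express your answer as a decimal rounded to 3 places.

The binomial likelihood is conjugate to the Beta prior: with 2 successes and 6 failures, the posterior is Beta(0.5+2, 0.5+6) = Beta(2.5, 6.5).
E[θ | data] = 2.5/(2.5+6.5) = 0.278.

Posterior mean ≈ 0.278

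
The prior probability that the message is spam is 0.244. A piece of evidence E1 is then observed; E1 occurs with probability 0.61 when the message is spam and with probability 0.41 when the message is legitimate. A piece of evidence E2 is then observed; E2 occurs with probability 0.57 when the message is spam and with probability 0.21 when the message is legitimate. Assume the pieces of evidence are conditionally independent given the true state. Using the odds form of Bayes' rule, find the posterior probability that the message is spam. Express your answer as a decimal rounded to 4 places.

Posterior probability ≈ 0.5659

Prior odds = 0.244/(1−0.244) = 0.32275.
Likelihood ratio for E1 = 0.61/0.41 = 1.4878.
Likelihood ratio for E2 = 0.57/0.21 = 2.7143.
Posterior odds = prior odds × LR₁ × LR₂ = 1.3034.
Posterior probability = odds/(1+odds) = 1.3034/2.3034 = 0.5659.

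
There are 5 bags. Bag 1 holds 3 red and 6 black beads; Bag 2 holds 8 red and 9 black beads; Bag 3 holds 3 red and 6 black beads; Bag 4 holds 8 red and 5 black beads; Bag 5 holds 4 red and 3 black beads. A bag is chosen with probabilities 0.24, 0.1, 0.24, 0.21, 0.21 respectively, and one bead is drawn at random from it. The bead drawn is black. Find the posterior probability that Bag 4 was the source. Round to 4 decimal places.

P(black|Bag 1) = 0.6667; P(black|Bag 2) = 0.5294; P(black|Bag 3) = 0.6667; P(black|Bag 4) = 0.3846; P(black|Bag 5) = 0.4286.
Prior × likelihood for each source: 0.24·0.6667=0.1600, 0.1·0.5294=0.05294, 0.24·0.6667=0.1600, 0.21·0.3846=0.08077, 0.21·0.4286=0.09000. Summing gives P(black) = 0.54371.
P(Bag 4 | black) = 0.08077 / 0.54371 = 0.1486.

Posterior probability ≈ 0.1486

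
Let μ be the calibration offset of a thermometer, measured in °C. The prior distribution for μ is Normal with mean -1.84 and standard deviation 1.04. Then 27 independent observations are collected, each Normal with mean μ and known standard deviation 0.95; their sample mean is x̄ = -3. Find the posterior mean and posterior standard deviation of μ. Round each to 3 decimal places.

Prior precision 1/τ₀² = 1/1.04² = 0.924556; data precision n/σ² = 27/0.95² = 29.9169.
Posterior precision = 0.924556 + 29.9169 = 30.8415, giving posterior SD = 1/√30.8415 = 0.180.
Posterior mean = (0.924556·-1.84 + 29.9169·-3) / 30.8415 = -2.965.

Posterior mean ≈ -2.965; posterior SD ≈ 0.180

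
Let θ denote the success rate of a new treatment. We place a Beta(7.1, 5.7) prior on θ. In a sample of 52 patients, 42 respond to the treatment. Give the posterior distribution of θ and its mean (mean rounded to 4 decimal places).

Observing 42 successes and 10 failures updates Beta(7.1, 5.7) by adding the success and failure counts to the two shape parameters: α = 7.1+42 = 49.1, β = 5.7+10 = 15.7.
E[θ | data] = 49.1/(49.1+15.7) = 0.7577.

Posterior: Beta(49.1, 15.7); mean ≈ 0.7577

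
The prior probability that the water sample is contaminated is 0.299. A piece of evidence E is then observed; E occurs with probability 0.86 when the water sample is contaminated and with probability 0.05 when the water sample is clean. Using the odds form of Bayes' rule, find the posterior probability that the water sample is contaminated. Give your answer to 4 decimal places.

Prior odds = 0.299/(1−0.299) = 0.42653. In log-odds, ln(0.42653) = -0.85206.
Add log likelihood ratio: ln(17.200) = 2.8449.
Posterior log-odds = 1.9928, so posterior odds = exp(1.9928) = 7.3364. Converting, P(H|E) = 7.3364/8.3364 = 0.8800.

Posterior probability ≈ 0.8800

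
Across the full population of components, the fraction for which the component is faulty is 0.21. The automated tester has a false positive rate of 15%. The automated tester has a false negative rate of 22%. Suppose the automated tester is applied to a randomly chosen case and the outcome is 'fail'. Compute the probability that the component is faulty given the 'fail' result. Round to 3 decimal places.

Write H for 'the component is faulty'. Prior odds H:¬H = 0.21/0.79 = 0.26582. For the 'fail' outcome, the likelihood ratio is 0.78/0.15 = 5.2000.
Posterior odds = 0.26582 × 5.2000 = 1.3823, so P(H|E) = 1.3823/(1+1.3823) = 0.580.

P(H | E) ≈ 0.580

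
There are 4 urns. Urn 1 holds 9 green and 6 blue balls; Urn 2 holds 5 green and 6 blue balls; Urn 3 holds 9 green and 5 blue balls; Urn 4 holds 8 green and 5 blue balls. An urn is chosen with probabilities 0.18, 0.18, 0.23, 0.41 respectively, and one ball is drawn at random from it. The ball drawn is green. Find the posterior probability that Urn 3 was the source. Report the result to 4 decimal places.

P(green|Urn 1) = 0.6; P(green|Urn 2) = 0.4545; P(green|Urn 3) = 0.6429; P(green|Urn 4) = 0.6154.
Prior × likelihood for each source: 0.18·0.6=0.1080, 0.18·0.4545=0.08182, 0.23·0.6429=0.1479, 0.41·0.6154=0.2523. Summing gives P(green) = 0.58998.
P(Urn 3 | green) = 0.1479 / 0.58998 = 0.2506.

Posterior probability ≈ 0.2506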